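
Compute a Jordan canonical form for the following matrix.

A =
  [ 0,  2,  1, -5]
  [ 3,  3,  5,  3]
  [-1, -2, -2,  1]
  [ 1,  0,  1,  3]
J_3(1) ⊕ J_1(1)

The characteristic polynomial is
  det(x·I − A) = x^4 - 4*x^3 + 6*x^2 - 4*x + 1 = (x - 1)^4

Eigenvalues and multiplicities (the geometric multiplicity of λ is n − rank(A − λI), which equals the number of Jordan blocks for λ):
  λ = 1: algebraic multiplicity = 4, geometric multiplicity = 2

Determining the block sizes for each eigenvalue:
  λ = 1: with am = 4 and gm = 2, the partition is not yet determined (e.g. several partitions of 4 into 2 parts exist). Let N = A − (1)·I. Computing rank(N^1) = 2, rank(N^2) = 1, rank(N^3) = 0; the number of blocks of size ≥ j is rank(N^{j−1}) − rank(N^j), giving [2, 1, 1]. So we have 1 block(s) of size 3, 1 block(s) of size 1 → block sizes [3, 1]

Assembling the blocks gives a Jordan form
J =
  [1, 1, 0, 0]
  [0, 1, 1, 0]
  [0, 0, 1, 0]
  [0, 0, 0, 1]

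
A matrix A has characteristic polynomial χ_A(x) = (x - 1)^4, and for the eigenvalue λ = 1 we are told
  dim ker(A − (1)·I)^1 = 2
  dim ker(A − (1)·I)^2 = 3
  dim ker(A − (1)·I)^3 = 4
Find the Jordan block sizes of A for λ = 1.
Block sizes for λ = 1: [3, 1]

From the dimensions of kernels of powers, the number of Jordan blocks of size at least j is d_j − d_{j−1} where d_j = dim ker(N^j) (with d_0 = 0). Computing the differences gives [2, 1, 1].
The number of blocks of size exactly k is (#blocks of size ≥ k) − (#blocks of size ≥ k + 1), so the partition is: 1 block(s) of size 1, 1 block(s) of size 3.
In nonincreasing order the block sizes are [3, 1].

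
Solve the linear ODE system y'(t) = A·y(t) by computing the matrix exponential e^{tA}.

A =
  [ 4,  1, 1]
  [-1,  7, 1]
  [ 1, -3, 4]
e^{tA} =
  [t^2*exp(5*t)/2 - t*exp(5*t) + exp(5*t), -t^2*exp(5*t) + t*exp(5*t), -t^2*exp(5*t)/2 + t*exp(5*t)]
  [-t*exp(5*t), 2*t*exp(5*t) + exp(5*t), t*exp(5*t)]
  [t^2*exp(5*t)/2 + t*exp(5*t), -t^2*exp(5*t) - 3*t*exp(5*t), -t^2*exp(5*t)/2 - t*exp(5*t) + exp(5*t)]

Strategy: write A = P · J · P⁻¹ where J is a Jordan canonical form, so e^{tA} = P · e^{tJ} · P⁻¹, and e^{tJ} can be computed block-by-block.

A has Jordan form
J =
  [5, 1, 0]
  [0, 5, 1]
  [0, 0, 5]
(up to reordering of blocks).

Per-block formulas:
  For a 3×3 Jordan block J_3(5): exp(t · J_3(5)) = e^(5t)·(I + t·N + (t^2/2)·N^2), where N is the 3×3 nilpotent shift.

After assembling e^{tJ} and conjugating by P, we get:

e^{tA} =
  [t^2*exp(5*t)/2 - t*exp(5*t) + exp(5*t), -t^2*exp(5*t) + t*exp(5*t), -t^2*exp(5*t)/2 + t*exp(5*t)]
  [-t*exp(5*t), 2*t*exp(5*t) + exp(5*t), t*exp(5*t)]
  [t^2*exp(5*t)/2 + t*exp(5*t), -t^2*exp(5*t) - 3*t*exp(5*t), -t^2*exp(5*t)/2 - t*exp(5*t) + exp(5*t)]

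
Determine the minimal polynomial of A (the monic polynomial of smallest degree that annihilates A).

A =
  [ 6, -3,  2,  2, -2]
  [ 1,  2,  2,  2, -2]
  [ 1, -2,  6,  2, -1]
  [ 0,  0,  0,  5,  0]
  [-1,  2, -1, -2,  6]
x^3 - 15*x^2 + 75*x - 125

The characteristic polynomial is χ_A(x) = (x - 5)^5, so the eigenvalues are known. The minimal polynomial is
  m_A(x) = Π_λ (x − λ)^{k_λ}
where k_λ is the size of the *largest* Jordan block for λ (equivalently, the smallest k with (A − λI)^k v = 0 for every generalised eigenvector v of λ).

  λ = 5: largest Jordan block has size 3, contributing (x − 5)^3

So m_A(x) = (x - 5)^3 = x^3 - 15*x^2 + 75*x - 125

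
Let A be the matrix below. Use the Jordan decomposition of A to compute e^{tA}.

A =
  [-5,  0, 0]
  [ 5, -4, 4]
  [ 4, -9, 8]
e^{tA} =
  [exp(-5*t), 0, 0]
  [-2*t*exp(2*t) + exp(2*t) - exp(-5*t), -6*t*exp(2*t) + exp(2*t), 4*t*exp(2*t)]
  [-3*t*exp(2*t) + exp(2*t) - exp(-5*t), -9*t*exp(2*t), 6*t*exp(2*t) + exp(2*t)]

Strategy: write A = P · J · P⁻¹ where J is a Jordan canonical form, so e^{tA} = P · e^{tJ} · P⁻¹, and e^{tJ} can be computed block-by-block.

A has Jordan form
J =
  [-5, 0, 0]
  [ 0, 2, 1]
  [ 0, 0, 2]
(up to reordering of blocks).

Per-block formulas:
  For a 1×1 block at λ = -5: exp(t · [-5]) = [e^(-5t)].
  For a 2×2 Jordan block J_2(2): exp(t · J_2(2)) = e^(2t)·(I + t·N), where N is the 2×2 nilpotent shift.

After assembling e^{tJ} and conjugating by P, we get:

e^{tA} =
  [exp(-5*t), 0, 0]
  [-2*t*exp(2*t) + exp(2*t) - exp(-5*t), -6*t*exp(2*t) + exp(2*t), 4*t*exp(2*t)]
  [-3*t*exp(2*t) + exp(2*t) - exp(-5*t), -9*t*exp(2*t), 6*t*exp(2*t) + exp(2*t)]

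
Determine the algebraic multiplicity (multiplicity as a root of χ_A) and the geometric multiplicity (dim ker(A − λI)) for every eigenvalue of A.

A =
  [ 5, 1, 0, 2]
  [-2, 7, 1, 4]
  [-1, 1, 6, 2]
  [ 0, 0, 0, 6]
λ = 6: alg = 4, geom = 2

Step 1 — factor the characteristic polynomial to read off the algebraic multiplicities:
  χ_A(x) = (x - 6)^4

Step 2 — compute geometric multiplicities via the rank-nullity identity g(λ) = n − rank(A − λI):
  rank(A − (6)·I) = 2, so dim ker(A − (6)·I) = n − 2 = 2

Summary:
  λ = 6: algebraic multiplicity = 4, geometric multiplicity = 2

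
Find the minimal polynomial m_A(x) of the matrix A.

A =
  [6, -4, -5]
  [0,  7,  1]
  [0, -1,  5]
x^3 - 18*x^2 + 108*x - 216

The characteristic polynomial is χ_A(x) = (x - 6)^3, so the eigenvalues are known. The minimal polynomial is
  m_A(x) = Π_λ (x − λ)^{k_λ}
where k_λ is the size of the *largest* Jordan block for λ (equivalently, the smallest k with (A − λI)^k v = 0 for every generalised eigenvector v of λ).

  λ = 6: largest Jordan block has size 3, contributing (x − 6)^3

So m_A(x) = (x - 6)^3 = x^3 - 18*x^2 + 108*x - 216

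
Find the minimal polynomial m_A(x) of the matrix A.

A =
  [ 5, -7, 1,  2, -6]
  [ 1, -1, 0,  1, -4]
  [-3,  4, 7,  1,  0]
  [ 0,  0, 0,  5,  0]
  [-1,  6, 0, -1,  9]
x^3 - 15*x^2 + 75*x - 125

The characteristic polynomial is χ_A(x) = (x - 5)^5, so the eigenvalues are known. The minimal polynomial is
  m_A(x) = Π_λ (x − λ)^{k_λ}
where k_λ is the size of the *largest* Jordan block for λ (equivalently, the smallest k with (A − λI)^k v = 0 for every generalised eigenvector v of λ).

  λ = 5: largest Jordan block has size 3, contributing (x − 5)^3

So m_A(x) = (x - 5)^3 = x^3 - 15*x^2 + 75*x - 125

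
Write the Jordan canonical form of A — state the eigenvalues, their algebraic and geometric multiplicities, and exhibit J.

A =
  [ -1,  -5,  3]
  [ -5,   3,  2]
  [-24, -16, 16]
J_3(6)

The characteristic polynomial is
  det(x·I − A) = x^3 - 18*x^2 + 108*x - 216 = (x - 6)^3

Eigenvalues and multiplicities (the geometric multiplicity of λ is n − rank(A − λI), which equals the number of Jordan blocks for λ):
  λ = 6: algebraic multiplicity = 3, geometric multiplicity = 1

Determining the block sizes for each eigenvalue:
  λ = 6: one block (gm = 1), so the single block has size am = 3 → block sizes [3]

Assembling the blocks gives a Jordan form
J =
  [6, 1, 0]
  [0, 6, 1]
  [0, 0, 6]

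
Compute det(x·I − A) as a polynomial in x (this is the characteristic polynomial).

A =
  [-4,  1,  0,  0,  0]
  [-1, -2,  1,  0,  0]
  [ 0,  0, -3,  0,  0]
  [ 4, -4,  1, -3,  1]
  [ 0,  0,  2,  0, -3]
x^5 + 15*x^4 + 90*x^3 + 270*x^2 + 405*x + 243

Expanding det(x·I − A) (e.g. by cofactor expansion or by noting that A is similar to its Jordan form J, which has the same characteristic polynomial as A) gives
  χ_A(x) = x^5 + 15*x^4 + 90*x^3 + 270*x^2 + 405*x + 243
which factors as (x + 3)^5. The eigenvalues (with algebraic multiplicities) are λ = -3 with multiplicity 5.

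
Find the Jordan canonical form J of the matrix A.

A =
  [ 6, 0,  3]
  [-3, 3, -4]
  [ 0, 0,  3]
J_2(3) ⊕ J_1(6)

The characteristic polynomial is
  det(x·I − A) = x^3 - 12*x^2 + 45*x - 54 = (x - 6)*(x - 3)^2

Eigenvalues and multiplicities (the geometric multiplicity of λ is n − rank(A − λI), which equals the number of Jordan blocks for λ):
  λ = 3: algebraic multiplicity = 2, geometric multiplicity = 1
  λ = 6: algebraic multiplicity = 1, geometric multiplicity = 1

Determining the block sizes for each eigenvalue:
  λ = 3: one block (gm = 1), so the single block has size am = 2 → block sizes [2]
  λ = 6: one block (gm = 1), so the single block has size am = 1 → block sizes [1]

Assembling the blocks gives a Jordan form
J =
  [3, 1, 0]
  [0, 3, 0]
  [0, 0, 6]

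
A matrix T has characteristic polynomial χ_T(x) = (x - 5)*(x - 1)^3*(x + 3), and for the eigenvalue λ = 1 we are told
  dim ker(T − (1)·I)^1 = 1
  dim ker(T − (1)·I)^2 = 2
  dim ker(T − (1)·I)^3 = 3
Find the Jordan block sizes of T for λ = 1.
Block sizes for λ = 1: [3]

From the dimensions of kernels of powers, the number of Jordan blocks of size at least j is d_j − d_{j−1} where d_j = dim ker(N^j) (with d_0 = 0). Computing the differences gives [1, 1, 1].
The number of blocks of size exactly k is (#blocks of size ≥ k) − (#blocks of size ≥ k + 1), so the partition is: 1 block(s) of size 3.
In nonincreasing order the block sizes are [3].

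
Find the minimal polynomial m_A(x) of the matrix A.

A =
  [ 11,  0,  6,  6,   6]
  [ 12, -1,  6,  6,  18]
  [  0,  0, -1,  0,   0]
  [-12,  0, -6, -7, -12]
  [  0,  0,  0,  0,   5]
x^2 - 4*x - 5

The characteristic polynomial is χ_A(x) = (x - 5)^2*(x + 1)^3, so the eigenvalues are known. The minimal polynomial is
  m_A(x) = Π_λ (x − λ)^{k_λ}
where k_λ is the size of the *largest* Jordan block for λ (equivalently, the smallest k with (A − λI)^k v = 0 for every generalised eigenvector v of λ).

  λ = -1: largest Jordan block has size 1, contributing (x + 1)
  λ = 5: largest Jordan block has size 1, contributing (x − 5)

So m_A(x) = (x - 5)*(x + 1) = x^2 - 4*x - 5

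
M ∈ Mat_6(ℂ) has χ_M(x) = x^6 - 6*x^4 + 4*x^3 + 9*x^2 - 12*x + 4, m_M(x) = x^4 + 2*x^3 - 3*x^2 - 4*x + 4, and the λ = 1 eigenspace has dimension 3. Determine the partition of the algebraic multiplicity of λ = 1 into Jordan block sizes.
Block sizes for λ = 1: [2, 1, 1]

Step 1 — from the characteristic polynomial, algebraic multiplicity of λ = 1 is 4. From dim ker(M − (1)·I) = 3, there are exactly 3 Jordan blocks for λ = 1.
Step 2 — from the minimal polynomial, the factor (x − 1)^2 tells us the largest block for λ = 1 has size 2.
Step 3 — with total size 4, 3 blocks, and largest block 2, the block sizes (in nonincreasing order) are [2, 1, 1].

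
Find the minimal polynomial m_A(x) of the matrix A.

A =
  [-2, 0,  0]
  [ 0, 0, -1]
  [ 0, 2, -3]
x^2 + 3*x + 2

The characteristic polynomial is χ_A(x) = (x + 1)*(x + 2)^2, so the eigenvalues are known. The minimal polynomial is
  m_A(x) = Π_λ (x − λ)^{k_λ}
where k_λ is the size of the *largest* Jordan block for λ (equivalently, the smallest k with (A − λI)^k v = 0 for every generalised eigenvector v of λ).

  λ = -2: largest Jordan block has size 1, contributing (x + 2)
  λ = -1: largest Jordan block has size 1, contributing (x + 1)

So m_A(x) = (x + 1)*(x + 2) = x^2 + 3*x + 2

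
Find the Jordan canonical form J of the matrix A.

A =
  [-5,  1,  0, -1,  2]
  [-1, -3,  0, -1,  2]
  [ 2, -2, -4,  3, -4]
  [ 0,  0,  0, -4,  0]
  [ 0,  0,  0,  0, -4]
J_2(-4) ⊕ J_2(-4) ⊕ J_1(-4)

The characteristic polynomial is
  det(x·I − A) = x^5 + 20*x^4 + 160*x^3 + 640*x^2 + 1280*x + 1024 = (x + 4)^5

Eigenvalues and multiplicities (the geometric multiplicity of λ is n − rank(A − λI), which equals the number of Jordan blocks for λ):
  λ = -4: algebraic multiplicity = 5, geometric multiplicity = 3

Determining the block sizes for each eigenvalue:
  λ = -4: with am = 5 and gm = 3, the partition is not yet determined (e.g. several partitions of 5 into 3 parts exist). Let N = A − (-4)·I. Computing rank(N^1) = 2, rank(N^2) = 0; the number of blocks of size ≥ j is rank(N^{j−1}) − rank(N^j), giving [3, 2]. So we have 2 block(s) of size 2, 1 block(s) of size 1 → block sizes [2, 2, 1]

Assembling the blocks gives a Jordan form
J =
  [-4,  1,  0,  0,  0]
  [ 0, -4,  0,  0,  0]
  [ 0,  0, -4,  1,  0]
  [ 0,  0,  0, -4,  0]
  [ 0,  0,  0,  0, -4]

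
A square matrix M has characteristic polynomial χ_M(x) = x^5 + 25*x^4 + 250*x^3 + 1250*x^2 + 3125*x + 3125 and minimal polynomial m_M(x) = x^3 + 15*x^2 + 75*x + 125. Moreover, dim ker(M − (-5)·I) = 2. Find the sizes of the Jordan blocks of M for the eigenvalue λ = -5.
Block sizes for λ = -5: [3, 2]

Step 1 — from the characteristic polynomial, algebraic multiplicity of λ = -5 is 5. From dim ker(M − (-5)·I) = 2, there are exactly 2 Jordan blocks for λ = -5.
Step 2 — from the minimal polynomial, the factor (x + 5)^3 tells us the largest block for λ = -5 has size 3.
Step 3 — with total size 5, 2 blocks, and largest block 3, the block sizes (in nonincreasing order) are [3, 2].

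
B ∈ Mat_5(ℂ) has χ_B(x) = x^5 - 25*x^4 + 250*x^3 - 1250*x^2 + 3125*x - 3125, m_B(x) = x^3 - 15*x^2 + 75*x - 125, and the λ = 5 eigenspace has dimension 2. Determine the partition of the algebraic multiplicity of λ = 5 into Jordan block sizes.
Block sizes for λ = 5: [3, 2]

Step 1 — from the characteristic polynomial, algebraic multiplicity of λ = 5 is 5. From dim ker(B − (5)·I) = 2, there are exactly 2 Jordan blocks for λ = 5.
Step 2 — from the minimal polynomial, the factor (x − 5)^3 tells us the largest block for λ = 5 has size 3.
Step 3 — with total size 5, 2 blocks, and largest block 3, the block sizes (in nonincreasing order) are [3, 2].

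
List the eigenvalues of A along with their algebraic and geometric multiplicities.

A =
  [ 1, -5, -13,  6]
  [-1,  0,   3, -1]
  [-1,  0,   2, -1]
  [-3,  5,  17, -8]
λ = -5: alg = 1, geom = 1; λ = 0: alg = 3, geom = 1

Step 1 — factor the characteristic polynomial to read off the algebraic multiplicities:
  χ_A(x) = x^3*(x + 5)

Step 2 — compute geometric multiplicities via the rank-nullity identity g(λ) = n − rank(A − λI):
  rank(A − (-5)·I) = 3, so dim ker(A − (-5)·I) = n − 3 = 1
  rank(A − (0)·I) = 3, so dim ker(A − (0)·I) = n − 3 = 1

Summary:
  λ = -5: algebraic multiplicity = 1, geometric multiplicity = 1
  λ = 0: algebraic multiplicity = 3, geometric multiplicity = 1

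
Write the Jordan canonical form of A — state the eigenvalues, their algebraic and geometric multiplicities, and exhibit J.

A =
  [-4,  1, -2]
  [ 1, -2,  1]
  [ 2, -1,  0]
J_3(-2)

The characteristic polynomial is
  det(x·I − A) = x^3 + 6*x^2 + 12*x + 8 = (x + 2)^3

Eigenvalues and multiplicities (the geometric multiplicity of λ is n − rank(A − λI), which equals the number of Jordan blocks for λ):
  λ = -2: algebraic multiplicity = 3, geometric multiplicity = 1

Determining the block sizes for each eigenvalue:
  λ = -2: one block (gm = 1), so the single block has size am = 3 → block sizes [3]

Assembling the blocks gives a Jordan form
J =
  [-2,  1,  0]
  [ 0, -2,  1]
  [ 0,  0, -2]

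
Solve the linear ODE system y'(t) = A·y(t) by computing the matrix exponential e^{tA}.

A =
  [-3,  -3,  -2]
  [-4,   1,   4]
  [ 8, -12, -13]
e^{tA} =
  [2*t*exp(-5*t) + exp(-5*t), -3*t*exp(-5*t), -2*t*exp(-5*t)]
  [-4*t*exp(-5*t), 6*t*exp(-5*t) + exp(-5*t), 4*t*exp(-5*t)]
  [8*t*exp(-5*t), -12*t*exp(-5*t), -8*t*exp(-5*t) + exp(-5*t)]

Strategy: write A = P · J · P⁻¹ where J is a Jordan canonical form, so e^{tA} = P · e^{tJ} · P⁻¹, and e^{tJ} can be computed block-by-block.

A has Jordan form
J =
  [-5,  1,  0]
  [ 0, -5,  0]
  [ 0,  0, -5]
(up to reordering of blocks).

Per-block formulas:
  For a 2×2 Jordan block J_2(-5): exp(t · J_2(-5)) = e^(-5t)·(I + t·N), where N is the 2×2 nilpotent shift.
  For a 1×1 block at λ = -5: exp(t · [-5]) = [e^(-5t)].

After assembling e^{tJ} and conjugating by P, we get:

e^{tA} =
  [2*t*exp(-5*t) + exp(-5*t), -3*t*exp(-5*t), -2*t*exp(-5*t)]
  [-4*t*exp(-5*t), 6*t*exp(-5*t) + exp(-5*t), 4*t*exp(-5*t)]
  [8*t*exp(-5*t), -12*t*exp(-5*t), -8*t*exp(-5*t) + exp(-5*t)]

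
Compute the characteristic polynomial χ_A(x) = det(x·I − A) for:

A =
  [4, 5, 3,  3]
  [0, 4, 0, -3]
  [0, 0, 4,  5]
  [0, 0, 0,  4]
x^4 - 16*x^3 + 96*x^2 - 256*x + 256

Expanding det(x·I − A) (e.g. by cofactor expansion or by noting that A is similar to its Jordan form J, which has the same characteristic polynomial as A) gives
  χ_A(x) = x^4 - 16*x^3 + 96*x^2 - 256*x + 256
which factors as (x - 4)^4. The eigenvalues (with algebraic multiplicities) are λ = 4 with multiplicity 4.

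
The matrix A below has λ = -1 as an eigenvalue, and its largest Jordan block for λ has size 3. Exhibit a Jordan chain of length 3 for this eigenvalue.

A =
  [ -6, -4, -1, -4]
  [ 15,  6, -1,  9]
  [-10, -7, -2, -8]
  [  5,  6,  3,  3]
A Jordan chain for λ = -1 of length 3:
v_1 = (5, -15, 15, 5)ᵀ
v_2 = (3, 1, 4, -7)ᵀ
v_3 = (1, -2, 0, 0)ᵀ

Let N = A − (-1)·I. We want v_3 with N^3 v_3 = 0 but N^2 v_3 ≠ 0; then v_{j-1} := N · v_j for j = 3, …, 2.

Pick v_3 = (1, -2, 0, 0)ᵀ.
Then v_2 = N · v_3 = (3, 1, 4, -7)ᵀ.
Then v_1 = N · v_2 = (5, -15, 15, 5)ᵀ.

Sanity check: (A − (-1)·I) v_1 = (0, 0, 0, 0)ᵀ = 0. ✓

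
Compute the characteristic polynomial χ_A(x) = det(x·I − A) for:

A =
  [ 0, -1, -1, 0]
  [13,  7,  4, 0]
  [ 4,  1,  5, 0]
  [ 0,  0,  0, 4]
x^4 - 16*x^3 + 96*x^2 - 256*x + 256

Expanding det(x·I − A) (e.g. by cofactor expansion or by noting that A is similar to its Jordan form J, which has the same characteristic polynomial as A) gives
  χ_A(x) = x^4 - 16*x^3 + 96*x^2 - 256*x + 256
which factors as (x - 4)^4. The eigenvalues (with algebraic multiplicities) are λ = 4 with multiplicity 4.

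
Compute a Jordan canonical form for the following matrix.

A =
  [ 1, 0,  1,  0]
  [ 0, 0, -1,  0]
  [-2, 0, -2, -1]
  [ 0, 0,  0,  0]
J_1(-1) ⊕ J_3(0)

The characteristic polynomial is
  det(x·I − A) = x^4 + x^3 = x^3*(x + 1)

Eigenvalues and multiplicities (the geometric multiplicity of λ is n − rank(A − λI), which equals the number of Jordan blocks for λ):
  λ = -1: algebraic multiplicity = 1, geometric multiplicity = 1
  λ = 0: algebraic multiplicity = 3, geometric multiplicity = 1

Determining the block sizes for each eigenvalue:
  λ = -1: one block (gm = 1), so the single block has size am = 1 → block sizes [1]
  λ = 0: one block (gm = 1), so the single block has size am = 3 → block sizes [3]

Assembling the blocks gives a Jordan form
J =
  [-1, 0, 0, 0]
  [ 0, 0, 1, 0]
  [ 0, 0, 0, 1]
  [ 0, 0, 0, 0]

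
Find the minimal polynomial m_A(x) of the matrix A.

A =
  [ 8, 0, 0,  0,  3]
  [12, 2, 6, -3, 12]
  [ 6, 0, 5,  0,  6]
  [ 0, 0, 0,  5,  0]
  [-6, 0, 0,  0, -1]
x^2 - 7*x + 10

The characteristic polynomial is χ_A(x) = (x - 5)^3*(x - 2)^2, so the eigenvalues are known. The minimal polynomial is
  m_A(x) = Π_λ (x − λ)^{k_λ}
where k_λ is the size of the *largest* Jordan block for λ (equivalently, the smallest k with (A − λI)^k v = 0 for every generalised eigenvector v of λ).

  λ = 2: largest Jordan block has size 1, contributing (x − 2)
  λ = 5: largest Jordan block has size 1, contributing (x − 5)

So m_A(x) = (x - 5)*(x - 2) = x^2 - 7*x + 10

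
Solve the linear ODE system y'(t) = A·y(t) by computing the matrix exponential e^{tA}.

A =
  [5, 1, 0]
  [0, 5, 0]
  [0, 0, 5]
e^{tA} =
  [exp(5*t), t*exp(5*t), 0]
  [0, exp(5*t), 0]
  [0, 0, exp(5*t)]

Strategy: write A = P · J · P⁻¹ where J is a Jordan canonical form, so e^{tA} = P · e^{tJ} · P⁻¹, and e^{tJ} can be computed block-by-block.

A has Jordan form
J =
  [5, 1, 0]
  [0, 5, 0]
  [0, 0, 5]
(up to reordering of blocks).

Per-block formulas:
  For a 2×2 Jordan block J_2(5): exp(t · J_2(5)) = e^(5t)·(I + t·N), where N is the 2×2 nilpotent shift.
  For a 1×1 block at λ = 5: exp(t · [5]) = [e^(5t)].

After assembling e^{tJ} and conjugating by P, we get:

e^{tA} =
  [exp(5*t), t*exp(5*t), 0]
  [0, exp(5*t), 0]
  [0, 0, exp(5*t)]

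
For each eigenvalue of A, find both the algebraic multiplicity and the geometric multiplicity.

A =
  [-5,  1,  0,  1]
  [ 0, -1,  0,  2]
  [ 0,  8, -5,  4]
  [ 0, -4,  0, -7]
λ = -5: alg = 3, geom = 2; λ = -3: alg = 1, geom = 1

Step 1 — factor the characteristic polynomial to read off the algebraic multiplicities:
  χ_A(x) = (x + 3)*(x + 5)^3

Step 2 — compute geometric multiplicities via the rank-nullity identity g(λ) = n − rank(A − λI):
  rank(A − (-5)·I) = 2, so dim ker(A − (-5)·I) = n − 2 = 2
  rank(A − (-3)·I) = 3, so dim ker(A − (-3)·I) = n − 3 = 1

Summary:
  λ = -5: algebraic multiplicity = 3, geometric multiplicity = 2
  λ = -3: algebraic multiplicity = 1, geometric multiplicity = 1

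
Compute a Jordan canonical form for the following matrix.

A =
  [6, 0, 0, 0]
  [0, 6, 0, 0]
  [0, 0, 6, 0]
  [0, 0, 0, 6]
J_1(6) ⊕ J_1(6) ⊕ J_1(6) ⊕ J_1(6)

The characteristic polynomial is
  det(x·I − A) = x^4 - 24*x^3 + 216*x^2 - 864*x + 1296 = (x - 6)^4

Eigenvalues and multiplicities (the geometric multiplicity of λ is n − rank(A − λI), which equals the number of Jordan blocks for λ):
  λ = 6: algebraic multiplicity = 4, geometric multiplicity = 4

Determining the block sizes for each eigenvalue:
  λ = 6: gm = am = 4, so every block has size 1 → block sizes [1, 1, 1, 1]

Assembling the blocks gives a Jordan form
J =
  [6, 0, 0, 0]
  [0, 6, 0, 0]
  [0, 0, 6, 0]
  [0, 0, 0, 6]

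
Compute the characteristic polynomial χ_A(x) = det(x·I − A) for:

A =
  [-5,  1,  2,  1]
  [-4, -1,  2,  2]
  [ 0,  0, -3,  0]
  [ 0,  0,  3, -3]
x^4 + 12*x^3 + 54*x^2 + 108*x + 81

Expanding det(x·I − A) (e.g. by cofactor expansion or by noting that A is similar to its Jordan form J, which has the same characteristic polynomial as A) gives
  χ_A(x) = x^4 + 12*x^3 + 54*x^2 + 108*x + 81
which factors as (x + 3)^4. The eigenvalues (with algebraic multiplicities) are λ = -3 with multiplicity 4.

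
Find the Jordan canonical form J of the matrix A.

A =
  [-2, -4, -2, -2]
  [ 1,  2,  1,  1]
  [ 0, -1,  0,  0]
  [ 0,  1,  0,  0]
J_3(0) ⊕ J_1(0)

The characteristic polynomial is
  det(x·I − A) = x^4

Eigenvalues and multiplicities (the geometric multiplicity of λ is n − rank(A − λI), which equals the number of Jordan blocks for λ):
  λ = 0: algebraic multiplicity = 4, geometric multiplicity = 2

Determining the block sizes for each eigenvalue:
  λ = 0: with am = 4 and gm = 2, the partition is not yet determined (e.g. several partitions of 4 into 2 parts exist). Let N = A − (0)·I. Computing rank(N^1) = 2, rank(N^2) = 1, rank(N^3) = 0; the number of blocks of size ≥ j is rank(N^{j−1}) − rank(N^j), giving [2, 1, 1]. So we have 1 block(s) of size 3, 1 block(s) of size 1 → block sizes [3, 1]

Assembling the blocks gives a Jordan form
J =
  [0, 1, 0, 0]
  [0, 0, 1, 0]
  [0, 0, 0, 0]
  [0, 0, 0, 0]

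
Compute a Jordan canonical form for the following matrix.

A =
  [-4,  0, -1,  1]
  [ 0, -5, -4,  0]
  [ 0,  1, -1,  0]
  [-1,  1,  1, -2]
J_2(-3) ⊕ J_2(-3)

The characteristic polynomial is
  det(x·I − A) = x^4 + 12*x^3 + 54*x^2 + 108*x + 81 = (x + 3)^4

Eigenvalues and multiplicities (the geometric multiplicity of λ is n − rank(A − λI), which equals the number of Jordan blocks for λ):
  λ = -3: algebraic multiplicity = 4, geometric multiplicity = 2

Determining the block sizes for each eigenvalue:
  λ = -3: with am = 4 and gm = 2, the partition is not yet determined (e.g. several partitions of 4 into 2 parts exist). Let N = A − (-3)·I. Computing rank(N^1) = 2, rank(N^2) = 0; the number of blocks of size ≥ j is rank(N^{j−1}) − rank(N^j), giving [2, 2]. So we have 2 block(s) of size 2 → block sizes [2, 2]

Assembling the blocks gives a Jordan form
J =
  [-3,  1,  0,  0]
  [ 0, -3,  0,  0]
  [ 0,  0, -3,  1]
  [ 0,  0,  0, -3]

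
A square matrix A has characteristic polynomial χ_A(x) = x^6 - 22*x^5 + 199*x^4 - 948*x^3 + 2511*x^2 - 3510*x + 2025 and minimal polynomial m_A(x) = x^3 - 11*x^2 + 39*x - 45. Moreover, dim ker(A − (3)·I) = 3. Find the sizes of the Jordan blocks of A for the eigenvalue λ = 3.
Block sizes for λ = 3: [2, 1, 1]

Step 1 — from the characteristic polynomial, algebraic multiplicity of λ = 3 is 4. From dim ker(A − (3)·I) = 3, there are exactly 3 Jordan blocks for λ = 3.
Step 2 — from the minimal polynomial, the factor (x − 3)^2 tells us the largest block for λ = 3 has size 2.
Step 3 — with total size 4, 3 blocks, and largest block 2, the block sizes (in nonincreasing order) are [2, 1, 1].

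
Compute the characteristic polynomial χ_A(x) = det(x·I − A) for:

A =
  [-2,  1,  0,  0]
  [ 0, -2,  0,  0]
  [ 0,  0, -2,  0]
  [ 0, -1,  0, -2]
x^4 + 8*x^3 + 24*x^2 + 32*x + 16

Expanding det(x·I − A) (e.g. by cofactor expansion or by noting that A is similar to its Jordan form J, which has the same characteristic polynomial as A) gives
  χ_A(x) = x^4 + 8*x^3 + 24*x^2 + 32*x + 16
which factors as (x + 2)^4. The eigenvalues (with algebraic multiplicities) are λ = -2 with multiplicity 4.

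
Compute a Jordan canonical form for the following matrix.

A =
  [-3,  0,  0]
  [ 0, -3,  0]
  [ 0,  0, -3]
J_1(-3) ⊕ J_1(-3) ⊕ J_1(-3)

The characteristic polynomial is
  det(x·I − A) = x^3 + 9*x^2 + 27*x + 27 = (x + 3)^3

Eigenvalues and multiplicities (the geometric multiplicity of λ is n − rank(A − λI), which equals the number of Jordan blocks for λ):
  λ = -3: algebraic multiplicity = 3, geometric multiplicity = 3

Determining the block sizes for each eigenvalue:
  λ = -3: gm = am = 3, so every block has size 1 → block sizes [1, 1, 1]

Assembling the blocks gives a Jordan form
J =
  [-3,  0,  0]
  [ 0, -3,  0]
  [ 0,  0, -3]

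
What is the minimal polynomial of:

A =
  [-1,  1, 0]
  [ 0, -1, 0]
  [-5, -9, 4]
x^3 - 2*x^2 - 7*x - 4

The characteristic polynomial is χ_A(x) = (x - 4)*(x + 1)^2, so the eigenvalues are known. The minimal polynomial is
  m_A(x) = Π_λ (x − λ)^{k_λ}
where k_λ is the size of the *largest* Jordan block for λ (equivalently, the smallest k with (A − λI)^k v = 0 for every generalised eigenvector v of λ).

  λ = -1: largest Jordan block has size 2, contributing (x + 1)^2
  λ = 4: largest Jordan block has size 1, contributing (x − 4)

So m_A(x) = (x - 4)*(x + 1)^2 = x^3 - 2*x^2 - 7*x - 4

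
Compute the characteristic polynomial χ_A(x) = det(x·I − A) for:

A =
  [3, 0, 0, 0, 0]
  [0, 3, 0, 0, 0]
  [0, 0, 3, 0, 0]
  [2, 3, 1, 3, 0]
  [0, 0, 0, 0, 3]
x^5 - 15*x^4 + 90*x^3 - 270*x^2 + 405*x - 243

Expanding det(x·I − A) (e.g. by cofactor expansion or by noting that A is similar to its Jordan form J, which has the same characteristic polynomial as A) gives
  χ_A(x) = x^5 - 15*x^4 + 90*x^3 - 270*x^2 + 405*x - 243
which factors as (x - 3)^5. The eigenvalues (with algebraic multiplicities) are λ = 3 with multiplicity 5.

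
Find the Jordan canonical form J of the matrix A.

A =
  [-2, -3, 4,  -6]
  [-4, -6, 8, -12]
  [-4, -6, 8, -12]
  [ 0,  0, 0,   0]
J_2(0) ⊕ J_1(0) ⊕ J_1(0)

The characteristic polynomial is
  det(x·I − A) = x^4

Eigenvalues and multiplicities (the geometric multiplicity of λ is n − rank(A − λI), which equals the number of Jordan blocks for λ):
  λ = 0: algebraic multiplicity = 4, geometric multiplicity = 3

Determining the block sizes for each eigenvalue:
  λ = 0: 3 blocks summing to 4 forces exactly one block of size 2 and the rest size 1 → block sizes [2, 1, 1]

Assembling the blocks gives a Jordan form
J =
  [0, 1, 0, 0]
  [0, 0, 0, 0]
  [0, 0, 0, 0]
  [0, 0, 0, 0]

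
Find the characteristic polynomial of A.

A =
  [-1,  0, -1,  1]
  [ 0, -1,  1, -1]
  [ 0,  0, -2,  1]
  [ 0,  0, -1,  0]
x^4 + 4*x^3 + 6*x^2 + 4*x + 1

Expanding det(x·I − A) (e.g. by cofactor expansion or by noting that A is similar to its Jordan form J, which has the same characteristic polynomial as A) gives
  χ_A(x) = x^4 + 4*x^3 + 6*x^2 + 4*x + 1
which factors as (x + 1)^4. The eigenvalues (with algebraic multiplicities) are λ = -1 with multiplicity 4.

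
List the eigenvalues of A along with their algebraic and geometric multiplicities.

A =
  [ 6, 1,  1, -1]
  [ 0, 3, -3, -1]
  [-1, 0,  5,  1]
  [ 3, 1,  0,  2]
λ = 4: alg = 4, geom = 2

Step 1 — factor the characteristic polynomial to read off the algebraic multiplicities:
  χ_A(x) = (x - 4)^4

Step 2 — compute geometric multiplicities via the rank-nullity identity g(λ) = n − rank(A − λI):
  rank(A − (4)·I) = 2, so dim ker(A − (4)·I) = n − 2 = 2

Summary:
  λ = 4: algebraic multiplicity = 4, geometric multiplicity = 2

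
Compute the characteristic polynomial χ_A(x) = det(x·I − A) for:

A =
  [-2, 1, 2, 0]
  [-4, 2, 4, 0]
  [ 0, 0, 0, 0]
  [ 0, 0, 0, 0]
x^4

Expanding det(x·I − A) (e.g. by cofactor expansion or by noting that A is similar to its Jordan form J, which has the same characteristic polynomial as A) gives
  χ_A(x) = x^4
which factors as x^4. The eigenvalues (with algebraic multiplicities) are λ = 0 with multiplicity 4.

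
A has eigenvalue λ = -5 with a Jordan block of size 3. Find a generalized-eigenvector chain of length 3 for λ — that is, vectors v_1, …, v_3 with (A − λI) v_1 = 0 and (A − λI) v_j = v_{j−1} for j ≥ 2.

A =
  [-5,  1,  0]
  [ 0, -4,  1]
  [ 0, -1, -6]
A Jordan chain for λ = -5 of length 3:
v_1 = (1, 0, 0)ᵀ
v_2 = (1, 1, -1)ᵀ
v_3 = (0, 1, 0)ᵀ

Let N = A − (-5)·I. We want v_3 with N^3 v_3 = 0 but N^2 v_3 ≠ 0; then v_{j-1} := N · v_j for j = 3, …, 2.

Pick v_3 = (0, 1, 0)ᵀ.
Then v_2 = N · v_3 = (1, 1, -1)ᵀ.
Then v_1 = N · v_2 = (1, 0, 0)ᵀ.

Sanity check: (A − (-5)·I) v_1 = (0, 0, 0)ᵀ = 0. ✓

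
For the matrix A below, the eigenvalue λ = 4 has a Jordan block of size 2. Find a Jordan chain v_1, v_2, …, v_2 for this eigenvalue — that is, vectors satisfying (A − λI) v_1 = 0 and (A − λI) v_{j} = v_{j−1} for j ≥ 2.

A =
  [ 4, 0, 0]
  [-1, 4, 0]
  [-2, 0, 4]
A Jordan chain for λ = 4 of length 2:
v_1 = (0, -1, -2)ᵀ
v_2 = (1, 0, 0)ᵀ

Let N = A − (4)·I. We want v_2 with N^2 v_2 = 0 but N^1 v_2 ≠ 0; then v_{j-1} := N · v_j for j = 2, …, 2.

Pick v_2 = (1, 0, 0)ᵀ.
Then v_1 = N · v_2 = (0, -1, -2)ᵀ.

Sanity check: (A − (4)·I) v_1 = (0, 0, 0)ᵀ = 0. ✓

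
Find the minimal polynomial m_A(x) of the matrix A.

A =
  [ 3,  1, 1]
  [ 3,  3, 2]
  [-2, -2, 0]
x^3 - 6*x^2 + 12*x - 8

The characteristic polynomial is χ_A(x) = (x - 2)^3, so the eigenvalues are known. The minimal polynomial is
  m_A(x) = Π_λ (x − λ)^{k_λ}
where k_λ is the size of the *largest* Jordan block for λ (equivalently, the smallest k with (A − λI)^k v = 0 for every generalised eigenvector v of λ).

  λ = 2: largest Jordan block has size 3, contributing (x − 2)^3

So m_A(x) = (x - 2)^3 = x^3 - 6*x^2 + 12*x - 8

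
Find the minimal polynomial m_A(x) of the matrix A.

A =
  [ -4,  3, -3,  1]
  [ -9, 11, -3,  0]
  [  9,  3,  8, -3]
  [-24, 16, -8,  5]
x^3 - 15*x^2 + 75*x - 125

The characteristic polynomial is χ_A(x) = (x - 5)^4, so the eigenvalues are known. The minimal polynomial is
  m_A(x) = Π_λ (x − λ)^{k_λ}
where k_λ is the size of the *largest* Jordan block for λ (equivalently, the smallest k with (A − λI)^k v = 0 for every generalised eigenvector v of λ).

  λ = 5: largest Jordan block has size 3, contributing (x − 5)^3

So m_A(x) = (x - 5)^3 = x^3 - 15*x^2 + 75*x - 125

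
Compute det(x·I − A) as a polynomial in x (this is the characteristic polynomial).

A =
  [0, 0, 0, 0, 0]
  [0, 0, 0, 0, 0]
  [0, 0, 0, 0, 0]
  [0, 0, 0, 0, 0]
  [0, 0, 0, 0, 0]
x^5

Expanding det(x·I − A) (e.g. by cofactor expansion or by noting that A is similar to its Jordan form J, which has the same characteristic polynomial as A) gives
  χ_A(x) = x^5
which factors as x^5. The eigenvalues (with algebraic multiplicities) are λ = 0 with multiplicity 5.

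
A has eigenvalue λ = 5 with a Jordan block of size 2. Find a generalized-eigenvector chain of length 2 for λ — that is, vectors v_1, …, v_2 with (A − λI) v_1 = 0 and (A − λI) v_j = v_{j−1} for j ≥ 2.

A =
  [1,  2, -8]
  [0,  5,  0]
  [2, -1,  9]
A Jordan chain for λ = 5 of length 2:
v_1 = (-4, 0, 2)ᵀ
v_2 = (1, 0, 0)ᵀ

Let N = A − (5)·I. We want v_2 with N^2 v_2 = 0 but N^1 v_2 ≠ 0; then v_{j-1} := N · v_j for j = 2, …, 2.

Pick v_2 = (1, 0, 0)ᵀ.
Then v_1 = N · v_2 = (-4, 0, 2)ᵀ.

Sanity check: (A − (5)·I) v_1 = (0, 0, 0)ᵀ = 0. ✓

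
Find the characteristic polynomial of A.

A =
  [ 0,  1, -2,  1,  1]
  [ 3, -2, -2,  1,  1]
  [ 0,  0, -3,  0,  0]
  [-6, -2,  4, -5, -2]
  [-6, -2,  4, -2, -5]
x^5 + 15*x^4 + 90*x^3 + 270*x^2 + 405*x + 243

Expanding det(x·I − A) (e.g. by cofactor expansion or by noting that A is similar to its Jordan form J, which has the same characteristic polynomial as A) gives
  χ_A(x) = x^5 + 15*x^4 + 90*x^3 + 270*x^2 + 405*x + 243
which factors as (x + 3)^5. The eigenvalues (with algebraic multiplicities) are λ = -3 with multiplicity 5.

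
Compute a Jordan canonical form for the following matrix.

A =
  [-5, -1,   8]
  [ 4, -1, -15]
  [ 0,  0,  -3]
J_3(-3)

The characteristic polynomial is
  det(x·I − A) = x^3 + 9*x^2 + 27*x + 27 = (x + 3)^3

Eigenvalues and multiplicities (the geometric multiplicity of λ is n − rank(A − λI), which equals the number of Jordan blocks for λ):
  λ = -3: algebraic multiplicity = 3, geometric multiplicity = 1

Determining the block sizes for each eigenvalue:
  λ = -3: one block (gm = 1), so the single block has size am = 3 → block sizes [3]

Assembling the blocks gives a Jordan form
J =
  [-3,  1,  0]
  [ 0, -3,  1]
  [ 0,  0, -3]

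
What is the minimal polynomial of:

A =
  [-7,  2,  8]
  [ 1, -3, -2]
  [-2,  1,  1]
x^3 + 9*x^2 + 27*x + 27

The characteristic polynomial is χ_A(x) = (x + 3)^3, so the eigenvalues are known. The minimal polynomial is
  m_A(x) = Π_λ (x − λ)^{k_λ}
where k_λ is the size of the *largest* Jordan block for λ (equivalently, the smallest k with (A − λI)^k v = 0 for every generalised eigenvector v of λ).

  λ = -3: largest Jordan block has size 3, contributing (x + 3)^3

So m_A(x) = (x + 3)^3 = x^3 + 9*x^2 + 27*x + 27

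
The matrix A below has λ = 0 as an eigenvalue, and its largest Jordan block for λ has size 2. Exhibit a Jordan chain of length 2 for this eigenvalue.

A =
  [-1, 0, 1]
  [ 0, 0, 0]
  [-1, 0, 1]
A Jordan chain for λ = 0 of length 2:
v_1 = (-1, 0, -1)ᵀ
v_2 = (1, 0, 0)ᵀ

Let N = A − (0)·I. We want v_2 with N^2 v_2 = 0 but N^1 v_2 ≠ 0; then v_{j-1} := N · v_j for j = 2, …, 2.

Pick v_2 = (1, 0, 0)ᵀ.
Then v_1 = N · v_2 = (-1, 0, -1)ᵀ.

Sanity check: (A − (0)·I) v_1 = (0, 0, 0)ᵀ = 0. ✓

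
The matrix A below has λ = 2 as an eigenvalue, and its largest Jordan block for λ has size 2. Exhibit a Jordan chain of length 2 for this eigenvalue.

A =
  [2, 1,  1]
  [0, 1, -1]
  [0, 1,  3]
A Jordan chain for λ = 2 of length 2:
v_1 = (1, -1, 1)ᵀ
v_2 = (0, 1, 0)ᵀ

Let N = A − (2)·I. We want v_2 with N^2 v_2 = 0 but N^1 v_2 ≠ 0; then v_{j-1} := N · v_j for j = 2, …, 2.

Pick v_2 = (0, 1, 0)ᵀ.
Then v_1 = N · v_2 = (1, -1, 1)ᵀ.

Sanity check: (A − (2)·I) v_1 = (0, 0, 0)ᵀ = 0. ✓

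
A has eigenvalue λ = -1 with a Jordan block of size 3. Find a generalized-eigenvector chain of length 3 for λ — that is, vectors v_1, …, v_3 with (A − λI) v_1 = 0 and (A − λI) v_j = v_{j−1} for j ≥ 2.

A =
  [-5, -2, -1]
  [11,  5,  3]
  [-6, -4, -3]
A Jordan chain for λ = -1 of length 3:
v_1 = (0, 4, -8)ᵀ
v_2 = (-4, 11, -6)ᵀ
v_3 = (1, 0, 0)ᵀ

Let N = A − (-1)·I. We want v_3 with N^3 v_3 = 0 but N^2 v_3 ≠ 0; then v_{j-1} := N · v_j for j = 3, …, 2.

Pick v_3 = (1, 0, 0)ᵀ.
Then v_2 = N · v_3 = (-4, 11, -6)ᵀ.
Then v_1 = N · v_2 = (0, 4, -8)ᵀ.

Sanity check: (A − (-1)·I) v_1 = (0, 0, 0)ᵀ = 0. ✓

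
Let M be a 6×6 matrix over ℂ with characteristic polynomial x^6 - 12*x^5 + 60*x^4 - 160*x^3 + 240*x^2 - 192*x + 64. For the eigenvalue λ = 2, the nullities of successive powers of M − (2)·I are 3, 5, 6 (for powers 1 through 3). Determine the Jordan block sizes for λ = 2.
Block sizes for λ = 2: [3, 2, 1]

From the dimensions of kernels of powers, the number of Jordan blocks of size at least j is d_j − d_{j−1} where d_j = dim ker(N^j) (with d_0 = 0). Computing the differences gives [3, 2, 1].
The number of blocks of size exactly k is (#blocks of size ≥ k) − (#blocks of size ≥ k + 1), so the partition is: 1 block(s) of size 1, 1 block(s) of size 2, 1 block(s) of size 3.
In nonincreasing order the block sizes are [3, 2, 1].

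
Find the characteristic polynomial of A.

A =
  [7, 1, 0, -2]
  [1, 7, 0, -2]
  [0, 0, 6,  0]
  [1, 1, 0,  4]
x^4 - 24*x^3 + 216*x^2 - 864*x + 1296

Expanding det(x·I − A) (e.g. by cofactor expansion or by noting that A is similar to its Jordan form J, which has the same characteristic polynomial as A) gives
  χ_A(x) = x^4 - 24*x^3 + 216*x^2 - 864*x + 1296
which factors as (x - 6)^4. The eigenvalues (with algebraic multiplicities) are λ = 6 with multiplicity 4.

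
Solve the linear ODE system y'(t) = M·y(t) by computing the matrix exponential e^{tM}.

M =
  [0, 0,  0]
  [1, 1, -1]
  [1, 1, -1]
e^{tM} =
  [1, 0, 0]
  [t, t + 1, -t]
  [t, t, 1 - t]

Strategy: write M = P · J · P⁻¹ where J is a Jordan canonical form, so e^{tM} = P · e^{tJ} · P⁻¹, and e^{tJ} can be computed block-by-block.

M has Jordan form
J =
  [0, 1, 0]
  [0, 0, 0]
  [0, 0, 0]
(up to reordering of blocks).

Per-block formulas:
  For a 1×1 block at λ = 0: exp(t · [0]) = [e^(0t)].
  For a 2×2 Jordan block J_2(0): exp(t · J_2(0)) = e^(0t)·(I + t·N), where N is the 2×2 nilpotent shift.

After assembling e^{tJ} and conjugating by P, we get:

e^{tM} =
  [1, 0, 0]
  [t, t + 1, -t]
  [t, t, 1 - t]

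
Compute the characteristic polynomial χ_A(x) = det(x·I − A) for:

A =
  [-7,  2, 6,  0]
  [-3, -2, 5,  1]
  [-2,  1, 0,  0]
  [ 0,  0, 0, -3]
x^4 + 12*x^3 + 54*x^2 + 108*x + 81

Expanding det(x·I − A) (e.g. by cofactor expansion or by noting that A is similar to its Jordan form J, which has the same characteristic polynomial as A) gives
  χ_A(x) = x^4 + 12*x^3 + 54*x^2 + 108*x + 81
which factors as (x + 3)^4. The eigenvalues (with algebraic multiplicities) are λ = -3 with multiplicity 4.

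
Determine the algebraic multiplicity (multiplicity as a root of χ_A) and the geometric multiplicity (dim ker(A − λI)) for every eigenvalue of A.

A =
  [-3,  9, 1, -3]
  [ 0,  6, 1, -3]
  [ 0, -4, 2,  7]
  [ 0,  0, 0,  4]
λ = -3: alg = 1, geom = 1; λ = 4: alg = 3, geom = 1

Step 1 — factor the characteristic polynomial to read off the algebraic multiplicities:
  χ_A(x) = (x - 4)^3*(x + 3)

Step 2 — compute geometric multiplicities via the rank-nullity identity g(λ) = n − rank(A − λI):
  rank(A − (-3)·I) = 3, so dim ker(A − (-3)·I) = n − 3 = 1
  rank(A − (4)·I) = 3, so dim ker(A − (4)·I) = n − 3 = 1

Summary:
  λ = -3: algebraic multiplicity = 1, geometric multiplicity = 1
  λ = 4: algebraic multiplicity = 3, geometric multiplicity = 1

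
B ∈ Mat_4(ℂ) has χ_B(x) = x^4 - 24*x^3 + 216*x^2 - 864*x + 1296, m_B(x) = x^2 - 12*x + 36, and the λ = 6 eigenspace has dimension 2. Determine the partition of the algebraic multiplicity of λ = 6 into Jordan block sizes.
Block sizes for λ = 6: [2, 2]

Step 1 — from the characteristic polynomial, algebraic multiplicity of λ = 6 is 4. From dim ker(B − (6)·I) = 2, there are exactly 2 Jordan blocks for λ = 6.
Step 2 — from the minimal polynomial, the factor (x − 6)^2 tells us the largest block for λ = 6 has size 2.
Step 3 — with total size 4, 2 blocks, and largest block 2, the block sizes (in nonincreasing order) are [2, 2].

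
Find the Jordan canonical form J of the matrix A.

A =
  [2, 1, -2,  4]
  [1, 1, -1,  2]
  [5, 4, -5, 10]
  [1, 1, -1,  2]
J_3(0) ⊕ J_1(0)

The characteristic polynomial is
  det(x·I − A) = x^4

Eigenvalues and multiplicities (the geometric multiplicity of λ is n − rank(A − λI), which equals the number of Jordan blocks for λ):
  λ = 0: algebraic multiplicity = 4, geometric multiplicity = 2

Determining the block sizes for each eigenvalue:
  λ = 0: with am = 4 and gm = 2, the partition is not yet determined (e.g. several partitions of 4 into 2 parts exist). Let N = A − (0)·I. Computing rank(N^1) = 2, rank(N^2) = 1, rank(N^3) = 0; the number of blocks of size ≥ j is rank(N^{j−1}) − rank(N^j), giving [2, 1, 1]. So we have 1 block(s) of size 3, 1 block(s) of size 1 → block sizes [3, 1]

Assembling the blocks gives a Jordan form
J =
  [0, 1, 0, 0]
  [0, 0, 1, 0]
  [0, 0, 0, 0]
  [0, 0, 0, 0]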